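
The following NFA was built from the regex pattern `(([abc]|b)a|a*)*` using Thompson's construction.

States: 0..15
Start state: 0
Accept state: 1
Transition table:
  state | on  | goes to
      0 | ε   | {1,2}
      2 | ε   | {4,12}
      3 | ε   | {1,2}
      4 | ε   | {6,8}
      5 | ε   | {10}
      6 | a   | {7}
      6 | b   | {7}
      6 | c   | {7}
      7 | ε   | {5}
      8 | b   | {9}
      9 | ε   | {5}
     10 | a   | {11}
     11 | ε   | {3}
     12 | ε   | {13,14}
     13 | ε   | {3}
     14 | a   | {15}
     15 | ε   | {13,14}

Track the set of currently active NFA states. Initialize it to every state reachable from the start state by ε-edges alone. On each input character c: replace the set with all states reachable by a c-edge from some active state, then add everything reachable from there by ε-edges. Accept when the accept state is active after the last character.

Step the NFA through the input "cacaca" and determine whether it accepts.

S₀ = ε-closure({0}) = {0,1,2,3,4,6,8,12,13,14}
'c' @ 1: {5,7,10}
'a' @ 2: {1,2,3,4,6,8,11,12,13,14}  ✓accept
'c' @ 3: {5,7,10}
'a' @ 4: {1,2,3,4,6,8,11,12,13,14}  ✓accept
'c' @ 5: {5,7,10}
'a' @ 6: {1,2,3,4,6,8,11,12,13,14}  ✓accept
end set {1,2,3,4,6,8,11,12,13,14} — state 1 in

Answer: ACCEPT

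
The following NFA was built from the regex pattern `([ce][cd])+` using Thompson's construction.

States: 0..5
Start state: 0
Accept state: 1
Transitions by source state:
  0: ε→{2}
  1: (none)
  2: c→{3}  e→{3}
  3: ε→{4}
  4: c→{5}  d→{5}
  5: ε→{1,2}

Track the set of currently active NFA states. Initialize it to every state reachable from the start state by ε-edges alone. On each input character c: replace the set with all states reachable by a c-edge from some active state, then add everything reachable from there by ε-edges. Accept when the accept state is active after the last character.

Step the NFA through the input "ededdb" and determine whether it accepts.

start: ε-closure({0}) = {0,2}
'e' @ 1: {3,4}
'd' @ 2: {1,2,5}  ✓accept
'e' @ 3: {3,4}
'd' @ 4: {1,2,5}  ✓accept
'd' @ 5: {}  — dead — no transitions
rest 'b' ignored (set empty)
end set {} — state 1 not in

Answer: REJECT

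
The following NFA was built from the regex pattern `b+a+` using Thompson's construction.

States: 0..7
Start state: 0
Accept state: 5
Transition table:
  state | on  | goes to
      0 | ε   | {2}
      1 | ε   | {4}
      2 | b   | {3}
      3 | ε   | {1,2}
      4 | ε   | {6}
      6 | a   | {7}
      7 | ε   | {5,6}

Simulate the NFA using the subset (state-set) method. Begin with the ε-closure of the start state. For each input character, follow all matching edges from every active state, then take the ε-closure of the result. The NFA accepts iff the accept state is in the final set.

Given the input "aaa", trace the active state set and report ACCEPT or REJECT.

Answer: REJECT

Trace:
S₀ = ε-closure({0}) = {0,2}
'a' @ 1: {}  — no active states
rest 'aa' ignored (set empty)
final: {}; accept 5 not in set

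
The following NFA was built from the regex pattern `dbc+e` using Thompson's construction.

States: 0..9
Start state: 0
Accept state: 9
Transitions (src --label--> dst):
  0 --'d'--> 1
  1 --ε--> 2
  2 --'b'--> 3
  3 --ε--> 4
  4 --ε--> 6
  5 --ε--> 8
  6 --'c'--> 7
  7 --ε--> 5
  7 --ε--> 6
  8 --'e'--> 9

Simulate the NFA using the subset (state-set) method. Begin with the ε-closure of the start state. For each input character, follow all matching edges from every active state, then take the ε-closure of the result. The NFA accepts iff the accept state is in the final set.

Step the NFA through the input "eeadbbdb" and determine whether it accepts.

S₀ = ε-closure({0}) = {0}
'e' @ 1: {}  — dead — no transitions
rest 'eadbbdb' ignored (set empty)
end set {} — state 9 not in

Answer: REJECT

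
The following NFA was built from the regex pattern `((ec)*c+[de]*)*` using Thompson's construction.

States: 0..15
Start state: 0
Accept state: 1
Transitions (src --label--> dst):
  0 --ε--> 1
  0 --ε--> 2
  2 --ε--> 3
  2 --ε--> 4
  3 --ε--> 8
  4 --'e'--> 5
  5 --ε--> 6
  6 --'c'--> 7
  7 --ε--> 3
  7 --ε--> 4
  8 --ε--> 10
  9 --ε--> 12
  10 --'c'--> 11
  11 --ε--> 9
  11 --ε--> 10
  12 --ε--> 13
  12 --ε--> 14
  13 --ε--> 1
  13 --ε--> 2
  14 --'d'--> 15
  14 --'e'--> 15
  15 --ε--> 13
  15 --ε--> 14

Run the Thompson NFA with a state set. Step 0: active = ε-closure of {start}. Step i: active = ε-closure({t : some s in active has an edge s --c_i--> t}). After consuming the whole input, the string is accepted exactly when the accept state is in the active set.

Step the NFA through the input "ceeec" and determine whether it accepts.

start: ε-closure({0}) = {0,1,2,3,4,8,10}
'c' @ 1: {1,2,3,4,8,9,10,11,12,13,14}  (accept∈set)
'e' @ 2: {1,2,3,4,5,6,8,10,13,14,15}  (accept∈set)
'e' @ 3: {1,2,3,4,5,6,8,10,13,14,15}  (accept∈set)
'e' @ 4: {1,2,3,4,5,6,8,10,13,14,15}  (accept∈set)
'c' @ 5: {1,2,3,4,7,8,9,10,11,12,13,14}  (accept∈set)
after full input: {1,2,3,4,7,8,9,10,11,12,13,14}  (accept=1 in)

Answer: ACCEPT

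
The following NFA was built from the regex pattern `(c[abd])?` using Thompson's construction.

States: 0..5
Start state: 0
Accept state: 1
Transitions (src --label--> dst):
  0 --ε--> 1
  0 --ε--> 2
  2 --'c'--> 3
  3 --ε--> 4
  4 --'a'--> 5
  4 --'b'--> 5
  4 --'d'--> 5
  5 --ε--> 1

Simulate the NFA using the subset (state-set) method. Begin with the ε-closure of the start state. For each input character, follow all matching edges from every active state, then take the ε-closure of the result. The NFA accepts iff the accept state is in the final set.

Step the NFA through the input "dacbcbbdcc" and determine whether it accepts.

Answer: REJECT

Trace:
initial (ε-close {0}): {0,1,2}
'd' @ 1: {}  — dead — no transitions
rest 'acbcbbdcc' ignored (set empty)
final: {}; accept 1 not in set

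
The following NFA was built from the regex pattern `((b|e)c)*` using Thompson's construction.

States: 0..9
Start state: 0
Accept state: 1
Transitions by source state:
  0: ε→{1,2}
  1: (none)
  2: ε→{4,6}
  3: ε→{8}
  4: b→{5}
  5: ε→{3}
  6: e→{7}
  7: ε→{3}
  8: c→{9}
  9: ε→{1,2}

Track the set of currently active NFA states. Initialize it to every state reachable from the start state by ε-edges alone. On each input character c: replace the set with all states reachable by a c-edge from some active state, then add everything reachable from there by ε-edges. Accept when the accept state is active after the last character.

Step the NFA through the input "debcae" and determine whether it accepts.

start: ε-closure({0}) = {0,1,2,4,6}
'd' @ 1: {}  — dead — no transitions
rest 'ebcae' ignored (set empty)
final: {}; accept 1 not in set

Answer: REJECT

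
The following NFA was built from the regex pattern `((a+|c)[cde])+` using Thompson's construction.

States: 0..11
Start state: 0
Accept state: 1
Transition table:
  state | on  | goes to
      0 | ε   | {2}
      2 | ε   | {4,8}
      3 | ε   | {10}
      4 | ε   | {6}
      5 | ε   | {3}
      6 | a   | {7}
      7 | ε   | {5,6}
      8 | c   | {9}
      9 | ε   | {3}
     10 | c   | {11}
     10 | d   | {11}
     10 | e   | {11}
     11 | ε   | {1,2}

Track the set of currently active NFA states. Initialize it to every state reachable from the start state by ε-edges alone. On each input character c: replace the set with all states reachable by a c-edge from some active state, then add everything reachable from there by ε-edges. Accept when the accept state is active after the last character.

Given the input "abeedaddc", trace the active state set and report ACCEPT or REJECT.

S₀ = ε-closure({0}) = {0,2,4,6,8}
'a' @ 1: {3,5,6,7,10}
'b' @ 2: {}  — no active states
rest 'eedaddc' ignored (set empty)
final: {}; accept 1 not in set

Answer: REJECT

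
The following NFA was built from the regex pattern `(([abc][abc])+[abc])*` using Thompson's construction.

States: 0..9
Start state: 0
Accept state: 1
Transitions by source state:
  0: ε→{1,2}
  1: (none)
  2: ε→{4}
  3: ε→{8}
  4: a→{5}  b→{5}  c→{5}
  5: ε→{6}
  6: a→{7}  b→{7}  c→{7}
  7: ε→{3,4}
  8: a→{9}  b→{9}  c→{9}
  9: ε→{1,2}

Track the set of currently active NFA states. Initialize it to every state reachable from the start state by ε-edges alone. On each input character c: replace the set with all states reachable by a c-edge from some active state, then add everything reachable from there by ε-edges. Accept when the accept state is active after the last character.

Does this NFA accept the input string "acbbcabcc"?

start: ε-closure({0}) = {0,1,2,4}
'a' @ 1: {5,6}
'c' @ 2: {3,4,7,8}
'b' @ 3: {1,2,4,5,6,9}  [accepting]
'b' @ 4: {3,4,5,6,7,8}
'c' @ 5: {1,2,3,4,5,6,7,8,9}  [accepting]
'a' @ 6: {1,2,3,4,5,6,7,8,9}  [accepting]
'b' @ 7: {1,2,3,4,5,6,7,8,9}  [accepting]
'c' @ 8: {1,2,3,4,5,6,7,8,9}  [accepting]
'c' @ 9: {1,2,3,4,5,6,7,8,9}  [accepting]
final: {1,2,3,4,5,6,7,8,9}; accept 1 in set

Answer: ACCEPT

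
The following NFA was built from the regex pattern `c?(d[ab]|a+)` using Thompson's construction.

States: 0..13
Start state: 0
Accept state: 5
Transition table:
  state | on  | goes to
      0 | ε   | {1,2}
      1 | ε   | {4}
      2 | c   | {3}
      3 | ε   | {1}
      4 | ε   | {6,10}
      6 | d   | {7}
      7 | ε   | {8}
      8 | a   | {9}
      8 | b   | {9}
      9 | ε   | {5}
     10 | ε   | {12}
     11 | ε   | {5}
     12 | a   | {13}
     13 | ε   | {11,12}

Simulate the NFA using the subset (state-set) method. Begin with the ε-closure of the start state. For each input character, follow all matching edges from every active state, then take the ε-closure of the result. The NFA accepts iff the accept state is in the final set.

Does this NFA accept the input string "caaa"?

Answer: ACCEPT

Trace:
S₀ = ε-closure({0}) = {0,1,2,4,6,10,12}
'c' @ 1: {1,3,4,6,10,12}
'a' @ 2: {5,11,12,13}  ✓accept
'a' @ 3: {5,11,12,13}  ✓accept
'a' @ 4: {5,11,12,13}  ✓accept
end set {5,11,12,13} — state 5 in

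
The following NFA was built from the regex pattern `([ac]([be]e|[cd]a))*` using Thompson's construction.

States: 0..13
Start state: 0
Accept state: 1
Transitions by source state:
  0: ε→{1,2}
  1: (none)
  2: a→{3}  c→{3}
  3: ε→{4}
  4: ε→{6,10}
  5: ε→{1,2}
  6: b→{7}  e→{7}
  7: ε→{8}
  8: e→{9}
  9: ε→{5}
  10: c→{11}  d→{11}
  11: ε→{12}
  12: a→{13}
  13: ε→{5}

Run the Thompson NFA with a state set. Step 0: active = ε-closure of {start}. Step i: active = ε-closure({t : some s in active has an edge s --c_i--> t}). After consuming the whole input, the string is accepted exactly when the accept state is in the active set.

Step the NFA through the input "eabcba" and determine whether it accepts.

initial (ε-close {0}): {0,1,2}
'e' @ 1: {}  — no active states
rest 'abcba' ignored (set empty)
after full input: {}  (accept=1 not in)

Answer: REJECT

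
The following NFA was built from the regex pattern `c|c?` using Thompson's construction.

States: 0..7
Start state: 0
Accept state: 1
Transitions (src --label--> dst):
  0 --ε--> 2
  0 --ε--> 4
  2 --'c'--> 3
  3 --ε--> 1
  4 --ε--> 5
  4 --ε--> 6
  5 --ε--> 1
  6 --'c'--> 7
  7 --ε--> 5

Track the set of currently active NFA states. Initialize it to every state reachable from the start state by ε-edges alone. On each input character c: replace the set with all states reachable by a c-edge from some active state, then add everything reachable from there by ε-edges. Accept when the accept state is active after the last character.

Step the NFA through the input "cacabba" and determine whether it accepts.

Answer: REJECT

Steps:
initial (ε-close {0}): {0,1,2,4,5,6}
'c' @ 1: {1,3,5,7}  ✓accept
'a' @ 2: {}  — no active states
rest 'cabba' ignored (set empty)
end set {} — state 1 not in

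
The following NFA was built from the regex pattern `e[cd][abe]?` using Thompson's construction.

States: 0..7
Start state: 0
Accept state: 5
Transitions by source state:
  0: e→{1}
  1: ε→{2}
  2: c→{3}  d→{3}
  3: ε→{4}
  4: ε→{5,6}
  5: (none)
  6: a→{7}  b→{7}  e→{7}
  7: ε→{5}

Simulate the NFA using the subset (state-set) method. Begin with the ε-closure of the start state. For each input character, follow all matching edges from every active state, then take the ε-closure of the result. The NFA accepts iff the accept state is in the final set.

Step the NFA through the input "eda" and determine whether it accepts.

Answer: ACCEPT

Derivation:
start: ε-closure({0}) = {0}
'e' @ 1: {1,2}
'd' @ 2: {3,4,5,6}  ✓accept
'a' @ 3: {5,7}  ✓accept
final: {5,7}; accept 5 in set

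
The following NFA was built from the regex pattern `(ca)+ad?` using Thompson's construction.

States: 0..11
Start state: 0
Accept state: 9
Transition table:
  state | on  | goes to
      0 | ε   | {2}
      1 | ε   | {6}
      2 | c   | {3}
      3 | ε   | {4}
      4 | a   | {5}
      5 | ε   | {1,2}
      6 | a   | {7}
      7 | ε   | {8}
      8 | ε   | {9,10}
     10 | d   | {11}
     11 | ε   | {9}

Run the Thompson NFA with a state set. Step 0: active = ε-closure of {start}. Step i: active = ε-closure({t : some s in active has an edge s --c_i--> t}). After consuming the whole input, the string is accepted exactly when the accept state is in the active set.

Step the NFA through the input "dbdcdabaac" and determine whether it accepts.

initial (ε-close {0}): {0,2}
'd' @ 1: {}  — dead — no transitions
rest 'bdcdabaac' ignored (set empty)
after full input: {}  (accept=9 not in)

Answer: REJECT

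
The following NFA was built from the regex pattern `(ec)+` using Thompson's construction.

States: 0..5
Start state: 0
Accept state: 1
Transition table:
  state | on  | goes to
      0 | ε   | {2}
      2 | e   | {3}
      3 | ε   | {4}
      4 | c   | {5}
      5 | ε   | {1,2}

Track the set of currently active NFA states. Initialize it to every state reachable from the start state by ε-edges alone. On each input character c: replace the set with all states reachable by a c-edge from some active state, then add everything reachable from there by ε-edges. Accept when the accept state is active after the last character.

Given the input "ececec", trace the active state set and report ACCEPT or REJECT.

initial (ε-close {0}): {0,2}
'e' @ 1: {3,4}
'c' @ 2: {1,2,5}  (accept∈set)
'e' @ 3: {3,4}
'c' @ 4: {1,2,5}  (accept∈set)
'e' @ 5: {3,4}
'c' @ 6: {1,2,5}  (accept∈set)
after full input: {1,2,5}  (accept=1 in)

Answer: ACCEPT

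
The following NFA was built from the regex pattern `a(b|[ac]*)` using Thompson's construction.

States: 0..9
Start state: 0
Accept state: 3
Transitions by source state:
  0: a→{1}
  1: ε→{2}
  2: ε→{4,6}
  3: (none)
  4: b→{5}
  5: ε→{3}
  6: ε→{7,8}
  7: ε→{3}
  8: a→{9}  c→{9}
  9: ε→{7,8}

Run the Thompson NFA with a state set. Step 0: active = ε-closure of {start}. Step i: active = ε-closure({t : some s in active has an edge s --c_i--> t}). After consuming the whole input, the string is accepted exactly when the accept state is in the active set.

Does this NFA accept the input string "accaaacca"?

S₀ = ε-closure({0}) = {0}
'a' @ 1: {1,2,3,4,6,7,8}  [accepting]
'c' @ 2: {3,7,8,9}  [accepting]
'c' @ 3: {3,7,8,9}  [accepting]
'a' @ 4: {3,7,8,9}  [accepting]
'a' @ 5: {3,7,8,9}  [accepting]
'a' @ 6: {3,7,8,9}  [accepting]
'c' @ 7: {3,7,8,9}  [accepting]
'c' @ 8: {3,7,8,9}  [accepting]
'a' @ 9: {3,7,8,9}  [accepting]
after full input: {3,7,8,9}  (accept=3 in)

Answer: ACCEPT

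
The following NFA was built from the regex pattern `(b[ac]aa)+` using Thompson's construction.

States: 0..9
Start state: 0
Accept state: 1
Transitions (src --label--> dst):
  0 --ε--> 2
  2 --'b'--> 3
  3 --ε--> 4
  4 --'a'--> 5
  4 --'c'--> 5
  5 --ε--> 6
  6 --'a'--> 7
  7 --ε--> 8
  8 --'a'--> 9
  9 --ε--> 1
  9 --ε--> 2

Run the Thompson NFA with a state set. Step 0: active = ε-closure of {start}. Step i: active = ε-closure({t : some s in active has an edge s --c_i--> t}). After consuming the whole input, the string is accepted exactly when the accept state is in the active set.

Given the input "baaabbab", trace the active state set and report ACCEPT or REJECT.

Answer: REJECT

Steps:
S₀ = ε-closure({0}) = {0,2}
'b' @ 1: {3,4}
'a' @ 2: {5,6}
'a' @ 3: {7,8}
'a' @ 4: {1,2,9}  (accept∈set)
'b' @ 5: {3,4}
'b' @ 6: {}  — dead — no transitions
rest 'ab' ignored (set empty)
end set {} — state 1 not in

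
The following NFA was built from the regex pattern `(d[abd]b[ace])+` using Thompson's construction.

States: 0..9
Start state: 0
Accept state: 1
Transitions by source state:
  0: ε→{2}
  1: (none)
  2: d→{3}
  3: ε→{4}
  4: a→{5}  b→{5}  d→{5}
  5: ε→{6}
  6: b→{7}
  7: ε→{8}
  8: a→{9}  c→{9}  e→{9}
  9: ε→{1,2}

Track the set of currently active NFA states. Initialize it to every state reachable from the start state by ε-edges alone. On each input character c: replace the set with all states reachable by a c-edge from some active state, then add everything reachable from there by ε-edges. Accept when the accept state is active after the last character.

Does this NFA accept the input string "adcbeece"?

initial (ε-close {0}): {0,2}
'a' @ 1: {}  — dead — no transitions
rest 'dcbeece' ignored (set empty)
final: {}; accept 1 not in set

Answer: REJECT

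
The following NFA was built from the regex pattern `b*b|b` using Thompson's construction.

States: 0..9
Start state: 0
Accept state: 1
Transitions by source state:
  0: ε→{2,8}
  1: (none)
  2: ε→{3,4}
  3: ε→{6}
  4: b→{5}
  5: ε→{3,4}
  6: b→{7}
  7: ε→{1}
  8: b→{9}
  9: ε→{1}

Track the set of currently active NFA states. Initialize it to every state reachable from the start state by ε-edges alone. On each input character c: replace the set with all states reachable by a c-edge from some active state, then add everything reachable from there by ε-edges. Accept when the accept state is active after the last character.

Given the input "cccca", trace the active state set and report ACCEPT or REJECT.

initial (ε-close {0}): {0,2,3,4,6,8}
'c' @ 1: {}  — dead — no transitions
rest 'ccca' ignored (set empty)
final: {}; accept 1 not in set

Answer: REJECT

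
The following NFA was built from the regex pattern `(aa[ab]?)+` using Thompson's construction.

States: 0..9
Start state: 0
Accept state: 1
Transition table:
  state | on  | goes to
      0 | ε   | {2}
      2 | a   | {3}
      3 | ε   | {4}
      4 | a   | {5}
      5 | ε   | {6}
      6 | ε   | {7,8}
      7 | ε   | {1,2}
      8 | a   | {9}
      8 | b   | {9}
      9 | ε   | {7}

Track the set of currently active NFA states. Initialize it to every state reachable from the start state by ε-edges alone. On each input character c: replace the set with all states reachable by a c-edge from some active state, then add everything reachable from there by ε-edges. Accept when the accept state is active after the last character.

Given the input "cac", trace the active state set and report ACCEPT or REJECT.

Answer: REJECT

Derivation:
start: ε-closure({0}) = {0,2}
'c' @ 1: {}  — dead — no transitions
rest 'ac' ignored (set empty)
end set {} — state 1 not in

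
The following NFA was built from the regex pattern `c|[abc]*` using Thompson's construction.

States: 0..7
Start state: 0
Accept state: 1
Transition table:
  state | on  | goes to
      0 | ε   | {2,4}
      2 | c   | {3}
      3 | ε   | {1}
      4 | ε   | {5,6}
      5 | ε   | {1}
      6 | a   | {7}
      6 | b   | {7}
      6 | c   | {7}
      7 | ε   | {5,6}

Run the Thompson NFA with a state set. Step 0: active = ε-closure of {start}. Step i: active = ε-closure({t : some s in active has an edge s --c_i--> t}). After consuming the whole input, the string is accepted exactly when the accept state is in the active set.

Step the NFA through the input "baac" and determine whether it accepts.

S₀ = ε-closure({0}) = {0,1,2,4,5,6}
'b' @ 1: {1,5,6,7}  [accepting]
'a' @ 2: {1,5,6,7}  [accepting]
'a' @ 3: {1,5,6,7}  [accepting]
'c' @ 4: {1,5,6,7}  [accepting]
after full input: {1,5,6,7}  (accept=1 in)

Answer: ACCEPT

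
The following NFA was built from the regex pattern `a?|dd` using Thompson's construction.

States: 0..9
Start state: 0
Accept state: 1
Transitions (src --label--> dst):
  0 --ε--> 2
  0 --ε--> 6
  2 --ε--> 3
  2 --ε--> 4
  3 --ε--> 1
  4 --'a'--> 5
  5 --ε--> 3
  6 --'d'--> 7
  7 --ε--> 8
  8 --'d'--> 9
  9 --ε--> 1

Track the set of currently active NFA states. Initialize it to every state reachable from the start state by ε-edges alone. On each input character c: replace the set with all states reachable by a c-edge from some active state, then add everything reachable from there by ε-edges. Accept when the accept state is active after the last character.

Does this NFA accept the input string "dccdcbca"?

S₀ = ε-closure({0}) = {0,1,2,3,4,6}
'd' @ 1: {7,8}
'c' @ 2: {}  — dead — no transitions
rest 'cdcbca' ignored (set empty)
after full input: {}  (accept=1 not in)

Answer: REJECT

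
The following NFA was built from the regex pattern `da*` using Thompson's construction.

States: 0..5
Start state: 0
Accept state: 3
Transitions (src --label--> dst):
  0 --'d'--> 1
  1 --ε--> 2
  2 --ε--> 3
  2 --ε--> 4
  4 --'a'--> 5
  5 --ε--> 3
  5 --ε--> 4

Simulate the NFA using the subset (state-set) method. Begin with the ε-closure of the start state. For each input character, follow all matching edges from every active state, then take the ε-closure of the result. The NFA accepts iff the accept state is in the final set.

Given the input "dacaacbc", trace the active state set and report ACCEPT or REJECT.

Answer: REJECT

Derivation:
start: ε-closure({0}) = {0}
'd' @ 1: {1,2,3,4}  ✓accept
'a' @ 2: {3,4,5}  ✓accept
'c' @ 3: {}  — no active states
rest 'aacbc' ignored (set empty)
after full input: {}  (accept=3 not in)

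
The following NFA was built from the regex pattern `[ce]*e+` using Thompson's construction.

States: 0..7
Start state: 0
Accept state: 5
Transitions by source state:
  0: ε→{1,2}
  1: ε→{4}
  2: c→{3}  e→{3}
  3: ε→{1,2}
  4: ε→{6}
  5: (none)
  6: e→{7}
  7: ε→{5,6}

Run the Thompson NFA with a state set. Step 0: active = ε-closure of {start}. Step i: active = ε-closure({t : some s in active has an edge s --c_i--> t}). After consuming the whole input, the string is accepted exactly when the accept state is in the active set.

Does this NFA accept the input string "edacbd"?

Answer: REJECT

Trace:
S₀ = ε-closure({0}) = {0,1,2,4,6}
'e' @ 1: {1,2,3,4,5,6,7}  [accepting]
'd' @ 2: {}  — state set empty
rest 'acbd' ignored (set empty)
final: {}; accept 5 not in set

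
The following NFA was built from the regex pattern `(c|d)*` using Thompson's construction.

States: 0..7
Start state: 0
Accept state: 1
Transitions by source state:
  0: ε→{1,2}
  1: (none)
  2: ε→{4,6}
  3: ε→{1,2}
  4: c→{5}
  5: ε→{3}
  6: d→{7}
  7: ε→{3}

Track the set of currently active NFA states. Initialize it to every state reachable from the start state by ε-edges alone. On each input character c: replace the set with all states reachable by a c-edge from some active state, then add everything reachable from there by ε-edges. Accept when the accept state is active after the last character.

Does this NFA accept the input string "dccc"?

initial (ε-close {0}): {0,1,2,4,6}
'd' @ 1: {1,2,3,4,6,7}  ✓accept
'c' @ 2: {1,2,3,4,5,6}  ✓accept
'c' @ 3: {1,2,3,4,5,6}  ✓accept
'c' @ 4: {1,2,3,4,5,6}  ✓accept
final: {1,2,3,4,5,6}; accept 1 in set

Answer: ACCEPT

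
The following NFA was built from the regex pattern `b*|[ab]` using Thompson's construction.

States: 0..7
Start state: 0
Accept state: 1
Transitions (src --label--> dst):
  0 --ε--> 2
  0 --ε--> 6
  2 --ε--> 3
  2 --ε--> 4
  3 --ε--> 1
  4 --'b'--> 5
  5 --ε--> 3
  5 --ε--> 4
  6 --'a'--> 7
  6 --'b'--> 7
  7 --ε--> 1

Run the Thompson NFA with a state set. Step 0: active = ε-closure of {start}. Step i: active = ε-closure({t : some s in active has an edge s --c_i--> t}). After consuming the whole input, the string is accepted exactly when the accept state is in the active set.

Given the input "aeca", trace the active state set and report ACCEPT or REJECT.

S₀ = ε-closure({0}) = {0,1,2,3,4,6}
'a' @ 1: {1,7}  (accept∈set)
'e' @ 2: {}  — no active states
rest 'ca' ignored (set empty)
final: {}; accept 1 not in set

Answer: REJECT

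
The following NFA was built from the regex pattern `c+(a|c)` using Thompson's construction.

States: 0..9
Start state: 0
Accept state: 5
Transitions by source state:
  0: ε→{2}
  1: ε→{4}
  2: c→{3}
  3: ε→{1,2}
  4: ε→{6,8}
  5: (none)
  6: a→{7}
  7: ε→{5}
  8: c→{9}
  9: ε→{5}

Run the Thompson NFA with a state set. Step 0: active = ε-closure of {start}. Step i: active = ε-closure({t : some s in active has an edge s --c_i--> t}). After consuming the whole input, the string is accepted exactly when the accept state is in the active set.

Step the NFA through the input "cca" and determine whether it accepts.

Answer: ACCEPT

Derivation:
start: ε-closure({0}) = {0,2}
'c' @ 1: {1,2,3,4,6,8}
'c' @ 2: {1,2,3,4,5,6,8,9}  ✓accept
'a' @ 3: {5,7}  ✓accept
final: {5,7}; accept 5 in set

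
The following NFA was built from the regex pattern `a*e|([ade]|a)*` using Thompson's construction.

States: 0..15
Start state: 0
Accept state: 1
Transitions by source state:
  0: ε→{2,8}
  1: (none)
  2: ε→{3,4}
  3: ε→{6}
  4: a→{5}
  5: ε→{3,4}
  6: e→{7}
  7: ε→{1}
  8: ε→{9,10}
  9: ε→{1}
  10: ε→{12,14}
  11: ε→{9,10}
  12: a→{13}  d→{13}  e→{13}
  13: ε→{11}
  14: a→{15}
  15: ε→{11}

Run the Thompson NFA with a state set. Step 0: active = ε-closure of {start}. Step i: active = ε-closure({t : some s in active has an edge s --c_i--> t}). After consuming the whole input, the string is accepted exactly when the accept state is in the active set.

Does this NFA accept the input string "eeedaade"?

initial (ε-close {0}): {0,1,2,3,4,6,8,9,10,12,14}
'e' @ 1: {1,7,9,10,11,12,13,14}  (accept∈set)
'e' @ 2: {1,9,10,11,12,13,14}  (accept∈set)
'e' @ 3: {1,9,10,11,12,13,14}  (accept∈set)
'd' @ 4: {1,9,10,11,12,13,14}  (accept∈set)
'a' @ 5: {1,9,10,11,12,13,14,15}  (accept∈set)
'a' @ 6: {1,9,10,11,12,13,14,15}  (accept∈set)
'd' @ 7: {1,9,10,11,12,13,14}  (accept∈set)
'e' @ 8: {1,9,10,11,12,13,14}  (accept∈set)
after full input: {1,9,10,11,12,13,14}  (accept=1 in)

Answer: ACCEPT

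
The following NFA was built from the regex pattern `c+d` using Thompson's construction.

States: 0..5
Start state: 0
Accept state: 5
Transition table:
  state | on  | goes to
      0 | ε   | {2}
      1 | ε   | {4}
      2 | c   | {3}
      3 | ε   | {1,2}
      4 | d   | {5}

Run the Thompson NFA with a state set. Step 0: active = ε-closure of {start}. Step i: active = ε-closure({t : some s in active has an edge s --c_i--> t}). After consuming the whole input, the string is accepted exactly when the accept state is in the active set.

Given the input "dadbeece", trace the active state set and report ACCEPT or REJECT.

Answer: REJECT

Trace:
initial (ε-close {0}): {0,2}
'd' @ 1: {}  — state set empty
rest 'adbeece' ignored (set empty)
end set {} — state 5 not in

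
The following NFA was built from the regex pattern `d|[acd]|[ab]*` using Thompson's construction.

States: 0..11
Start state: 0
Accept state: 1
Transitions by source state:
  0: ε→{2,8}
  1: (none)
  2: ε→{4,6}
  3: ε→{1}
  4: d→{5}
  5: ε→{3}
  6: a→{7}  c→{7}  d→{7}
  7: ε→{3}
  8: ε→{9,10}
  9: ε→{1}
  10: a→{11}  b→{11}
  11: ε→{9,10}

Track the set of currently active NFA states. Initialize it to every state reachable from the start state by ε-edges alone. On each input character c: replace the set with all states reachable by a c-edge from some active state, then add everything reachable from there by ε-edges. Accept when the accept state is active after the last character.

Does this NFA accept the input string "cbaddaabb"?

Answer: REJECT

Trace:
S₀ = ε-closure({0}) = {0,1,2,4,6,8,9,10}
'c' @ 1: {1,3,7}  (accept∈set)
'b' @ 2: {}  — dead — no transitions
rest 'addaabb' ignored (set empty)
after full input: {}  (accept=1 not in)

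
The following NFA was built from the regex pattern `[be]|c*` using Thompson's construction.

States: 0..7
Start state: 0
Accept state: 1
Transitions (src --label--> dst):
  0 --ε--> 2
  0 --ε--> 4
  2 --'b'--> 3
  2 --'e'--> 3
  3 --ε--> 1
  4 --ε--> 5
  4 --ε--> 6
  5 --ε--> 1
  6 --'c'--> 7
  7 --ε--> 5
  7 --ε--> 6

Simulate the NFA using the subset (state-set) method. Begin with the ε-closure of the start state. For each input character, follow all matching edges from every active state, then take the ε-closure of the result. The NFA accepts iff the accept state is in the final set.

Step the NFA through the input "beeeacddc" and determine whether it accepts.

Answer: REJECT

Steps:
S₀ = ε-closure({0}) = {0,1,2,4,5,6}
'b' @ 1: {1,3}  [accepting]
'e' @ 2: {}  — state set empty
rest 'eeacddc' ignored (set empty)
after full input: {}  (accept=1 not in)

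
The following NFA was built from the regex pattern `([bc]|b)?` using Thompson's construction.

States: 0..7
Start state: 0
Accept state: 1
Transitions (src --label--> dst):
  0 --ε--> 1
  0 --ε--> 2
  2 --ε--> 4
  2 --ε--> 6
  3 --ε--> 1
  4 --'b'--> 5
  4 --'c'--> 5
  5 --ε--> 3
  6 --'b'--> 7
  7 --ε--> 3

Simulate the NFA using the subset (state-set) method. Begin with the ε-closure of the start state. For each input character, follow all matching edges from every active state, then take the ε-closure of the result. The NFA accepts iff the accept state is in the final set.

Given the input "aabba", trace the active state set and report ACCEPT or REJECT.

S₀ = ε-closure({0}) = {0,1,2,4,6}
'a' @ 1: {}  — dead — no transitions
rest 'abba' ignored (set empty)
end set {} — state 1 not in

Answer: REJECT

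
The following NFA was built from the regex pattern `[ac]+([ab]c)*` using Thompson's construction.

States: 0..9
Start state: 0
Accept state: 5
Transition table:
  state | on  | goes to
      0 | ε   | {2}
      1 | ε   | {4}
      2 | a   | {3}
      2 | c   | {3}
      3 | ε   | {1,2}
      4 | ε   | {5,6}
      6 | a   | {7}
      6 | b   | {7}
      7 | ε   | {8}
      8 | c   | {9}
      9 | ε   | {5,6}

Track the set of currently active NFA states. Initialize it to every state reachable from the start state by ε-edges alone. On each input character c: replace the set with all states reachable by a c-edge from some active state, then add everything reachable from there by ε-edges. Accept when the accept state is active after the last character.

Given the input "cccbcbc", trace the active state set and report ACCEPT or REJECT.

Answer: ACCEPT

Steps:
S₀ = ε-closure({0}) = {0,2}
'c' @ 1: {1,2,3,4,5,6}  (accept∈set)
'c' @ 2: {1,2,3,4,5,6}  (accept∈set)
'c' @ 3: {1,2,3,4,5,6}  (accept∈set)
'b' @ 4: {7,8}
'c' @ 5: {5,6,9}  (accept∈set)
'b' @ 6: {7,8}
'c' @ 7: {5,6,9}  (accept∈set)
after full input: {5,6,9}  (accept=5 in)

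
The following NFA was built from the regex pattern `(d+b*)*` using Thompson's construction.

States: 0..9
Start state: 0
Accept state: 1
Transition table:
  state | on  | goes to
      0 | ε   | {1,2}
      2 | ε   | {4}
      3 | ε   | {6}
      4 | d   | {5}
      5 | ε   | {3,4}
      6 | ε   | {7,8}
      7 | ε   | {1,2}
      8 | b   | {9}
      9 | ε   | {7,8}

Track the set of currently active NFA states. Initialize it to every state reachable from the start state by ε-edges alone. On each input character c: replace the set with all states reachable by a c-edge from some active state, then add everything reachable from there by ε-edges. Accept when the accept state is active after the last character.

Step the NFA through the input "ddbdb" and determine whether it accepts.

start: ε-closure({0}) = {0,1,2,4}
'd' @ 1: {1,2,3,4,5,6,7,8}  [accepting]
'd' @ 2: {1,2,3,4,5,6,7,8}  [accepting]
'b' @ 3: {1,2,4,7,8,9}  [accepting]
'd' @ 4: {1,2,3,4,5,6,7,8}  [accepting]
'b' @ 5: {1,2,4,7,8,9}  [accepting]
after full input: {1,2,4,7,8,9}  (accept=1 in)

Answer: ACCEPT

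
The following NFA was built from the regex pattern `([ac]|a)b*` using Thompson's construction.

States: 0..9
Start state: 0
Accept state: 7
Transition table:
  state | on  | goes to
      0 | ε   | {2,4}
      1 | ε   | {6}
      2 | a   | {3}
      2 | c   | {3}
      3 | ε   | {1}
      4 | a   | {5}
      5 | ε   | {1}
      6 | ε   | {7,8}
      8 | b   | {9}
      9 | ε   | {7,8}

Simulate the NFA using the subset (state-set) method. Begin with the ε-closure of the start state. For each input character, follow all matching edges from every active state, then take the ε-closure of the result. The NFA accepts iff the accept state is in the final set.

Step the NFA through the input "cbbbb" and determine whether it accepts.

Answer: ACCEPT

Trace:
start: ε-closure({0}) = {0,2,4}
'c' @ 1: {1,3,6,7,8}  [accepting]
'b' @ 2: {7,8,9}  [accepting]
'b' @ 3: {7,8,9}  [accepting]
'b' @ 4: {7,8,9}  [accepting]
'b' @ 5: {7,8,9}  [accepting]
end set {7,8,9} — state 7 in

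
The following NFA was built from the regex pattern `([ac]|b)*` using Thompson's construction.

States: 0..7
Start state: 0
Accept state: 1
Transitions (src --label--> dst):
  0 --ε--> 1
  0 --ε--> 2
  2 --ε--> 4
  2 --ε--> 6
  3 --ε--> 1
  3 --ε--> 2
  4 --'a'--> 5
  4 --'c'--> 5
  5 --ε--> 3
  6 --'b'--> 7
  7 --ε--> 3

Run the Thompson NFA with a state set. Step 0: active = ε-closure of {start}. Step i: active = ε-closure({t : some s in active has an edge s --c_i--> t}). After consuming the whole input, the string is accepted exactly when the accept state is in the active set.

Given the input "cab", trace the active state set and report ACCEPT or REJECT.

S₀ = ε-closure({0}) = {0,1,2,4,6}
'c' @ 1: {1,2,3,4,5,6}  [accepting]
'a' @ 2: {1,2,3,4,5,6}  [accepting]
'b' @ 3: {1,2,3,4,6,7}  [accepting]
final: {1,2,3,4,6,7}; accept 1 in set

Answer: ACCEPT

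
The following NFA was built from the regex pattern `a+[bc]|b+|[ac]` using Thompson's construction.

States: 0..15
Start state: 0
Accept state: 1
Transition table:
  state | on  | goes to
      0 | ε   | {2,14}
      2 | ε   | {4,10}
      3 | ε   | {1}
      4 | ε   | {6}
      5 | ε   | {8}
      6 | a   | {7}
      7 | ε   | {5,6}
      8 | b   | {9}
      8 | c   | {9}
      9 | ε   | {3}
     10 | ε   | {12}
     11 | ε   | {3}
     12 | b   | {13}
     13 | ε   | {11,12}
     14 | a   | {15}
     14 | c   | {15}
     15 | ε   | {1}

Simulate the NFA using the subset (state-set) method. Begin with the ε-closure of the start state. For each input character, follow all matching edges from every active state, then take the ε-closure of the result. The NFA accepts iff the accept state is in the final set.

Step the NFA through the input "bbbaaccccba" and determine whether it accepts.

Answer: REJECT

Derivation:
start: ε-closure({0}) = {0,2,4,6,10,12,14}
'b' @ 1: {1,3,11,12,13}  ✓accept
'b' @ 2: {1,3,11,12,13}  ✓accept
'b' @ 3: {1,3,11,12,13}  ✓accept
'a' @ 4: {}  — no active states
rest 'accccba' ignored (set empty)
after full input: {}  (accept=1 not in)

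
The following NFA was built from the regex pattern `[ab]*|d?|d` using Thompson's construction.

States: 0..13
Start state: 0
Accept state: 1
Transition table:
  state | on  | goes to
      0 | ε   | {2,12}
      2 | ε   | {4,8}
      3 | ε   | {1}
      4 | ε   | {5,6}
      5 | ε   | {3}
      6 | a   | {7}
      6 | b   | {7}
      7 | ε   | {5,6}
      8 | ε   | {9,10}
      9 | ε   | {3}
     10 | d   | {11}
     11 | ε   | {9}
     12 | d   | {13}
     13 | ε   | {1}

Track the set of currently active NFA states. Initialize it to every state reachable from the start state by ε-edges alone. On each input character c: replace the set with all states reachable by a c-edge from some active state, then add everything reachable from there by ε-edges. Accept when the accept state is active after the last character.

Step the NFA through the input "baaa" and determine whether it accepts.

Answer: ACCEPT

Derivation:
start: ε-closure({0}) = {0,1,2,3,4,5,6,8,9,10,12}
'b' @ 1: {1,3,5,6,7}  (accept∈set)
'a' @ 2: {1,3,5,6,7}  (accept∈set)
'a' @ 3: {1,3,5,6,7}  (accept∈set)
'a' @ 4: {1,3,5,6,7}  (accept∈set)
final: {1,3,5,6,7}; accept 1 in set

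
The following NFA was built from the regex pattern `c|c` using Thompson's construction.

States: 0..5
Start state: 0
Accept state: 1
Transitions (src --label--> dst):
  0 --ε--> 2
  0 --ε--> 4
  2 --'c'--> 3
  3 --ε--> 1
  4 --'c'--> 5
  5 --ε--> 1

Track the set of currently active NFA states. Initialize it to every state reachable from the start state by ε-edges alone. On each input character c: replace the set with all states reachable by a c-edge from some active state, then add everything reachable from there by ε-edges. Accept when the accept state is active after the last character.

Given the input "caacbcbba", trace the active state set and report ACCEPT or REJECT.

Answer: REJECT

Steps:
S₀ = ε-closure({0}) = {0,2,4}
'c' @ 1: {1,3,5}  ✓accept
'a' @ 2: {}  — no active states
rest 'acbcbba' ignored (set empty)
after full input: {}  (accept=1 not in)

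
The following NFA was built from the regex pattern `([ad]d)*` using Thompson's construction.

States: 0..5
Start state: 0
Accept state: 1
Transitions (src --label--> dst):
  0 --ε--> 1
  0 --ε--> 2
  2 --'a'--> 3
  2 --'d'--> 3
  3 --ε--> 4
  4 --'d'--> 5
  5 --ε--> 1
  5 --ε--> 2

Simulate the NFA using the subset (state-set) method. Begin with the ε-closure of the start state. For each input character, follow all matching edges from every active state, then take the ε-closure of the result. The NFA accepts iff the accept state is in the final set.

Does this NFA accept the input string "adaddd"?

Answer: ACCEPT

Derivation:
start: ε-closure({0}) = {0,1,2}
'a' @ 1: {3,4}
'd' @ 2: {1,2,5}  [accepting]
'a' @ 3: {3,4}
'd' @ 4: {1,2,5}  [accepting]
'd' @ 5: {3,4}
'd' @ 6: {1,2,5}  [accepting]
after full input: {1,2,5}  (accept=1 in)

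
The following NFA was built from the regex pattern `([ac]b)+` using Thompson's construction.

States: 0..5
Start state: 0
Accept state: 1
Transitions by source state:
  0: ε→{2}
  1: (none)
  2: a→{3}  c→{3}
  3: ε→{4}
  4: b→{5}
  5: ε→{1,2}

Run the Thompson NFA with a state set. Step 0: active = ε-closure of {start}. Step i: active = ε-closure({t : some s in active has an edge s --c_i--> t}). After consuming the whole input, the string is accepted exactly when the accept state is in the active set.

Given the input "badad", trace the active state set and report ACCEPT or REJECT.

Answer: REJECT

Trace:
start: ε-closure({0}) = {0,2}
'b' @ 1: {}  — state set empty
rest 'adad' ignored (set empty)
final: {}; accept 1 not in set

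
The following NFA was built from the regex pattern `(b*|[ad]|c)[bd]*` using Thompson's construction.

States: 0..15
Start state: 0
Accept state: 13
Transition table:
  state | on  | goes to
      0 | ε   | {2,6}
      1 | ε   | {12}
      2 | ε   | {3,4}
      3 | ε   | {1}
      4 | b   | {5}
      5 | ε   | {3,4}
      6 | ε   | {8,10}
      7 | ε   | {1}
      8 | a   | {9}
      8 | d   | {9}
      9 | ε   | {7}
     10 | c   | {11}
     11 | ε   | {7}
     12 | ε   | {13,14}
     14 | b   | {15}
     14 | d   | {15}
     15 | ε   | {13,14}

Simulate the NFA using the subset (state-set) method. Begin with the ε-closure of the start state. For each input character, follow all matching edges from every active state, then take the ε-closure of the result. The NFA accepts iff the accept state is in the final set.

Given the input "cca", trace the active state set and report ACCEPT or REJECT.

initial (ε-close {0}): {0,1,2,3,4,6,8,10,12,13,14}
'c' @ 1: {1,7,11,12,13,14}  ✓accept
'c' @ 2: {}  — state set empty
rest 'a' ignored (set empty)
final: {}; accept 13 not in set

Answer: REJECT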